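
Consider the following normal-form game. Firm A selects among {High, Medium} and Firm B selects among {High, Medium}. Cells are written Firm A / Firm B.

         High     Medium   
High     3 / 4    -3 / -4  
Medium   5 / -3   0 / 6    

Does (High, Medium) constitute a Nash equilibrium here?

No

Holding Firm B at Medium: Firm A gets -3 from High but could get 0 by switching to Medium. Firm A has a profitable deviation.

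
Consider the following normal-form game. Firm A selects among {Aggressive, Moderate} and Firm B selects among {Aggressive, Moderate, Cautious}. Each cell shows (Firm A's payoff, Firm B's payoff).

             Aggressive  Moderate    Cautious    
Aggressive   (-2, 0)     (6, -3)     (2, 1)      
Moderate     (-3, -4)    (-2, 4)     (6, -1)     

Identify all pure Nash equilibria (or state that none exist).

Check mutual best responses: a cell is a NE iff neither player can gain by unilaterally deviating.
Firm A's best responses — vs Aggressive: Aggressive (payoff -2); vs Moderate: Aggressive (payoff 6); vs Cautious: Moderate (payoff 6).
Firm B's best responses — vs Aggressive: Cautious (payoff 1); vs Moderate: Moderate (payoff 4).
No cell has both players best-responding. For instance, Firm A's best reply to Cautious is Moderate, but against Moderate Firm B prefers Moderate over Cautious.

There is no pure-strategy Nash equilibrium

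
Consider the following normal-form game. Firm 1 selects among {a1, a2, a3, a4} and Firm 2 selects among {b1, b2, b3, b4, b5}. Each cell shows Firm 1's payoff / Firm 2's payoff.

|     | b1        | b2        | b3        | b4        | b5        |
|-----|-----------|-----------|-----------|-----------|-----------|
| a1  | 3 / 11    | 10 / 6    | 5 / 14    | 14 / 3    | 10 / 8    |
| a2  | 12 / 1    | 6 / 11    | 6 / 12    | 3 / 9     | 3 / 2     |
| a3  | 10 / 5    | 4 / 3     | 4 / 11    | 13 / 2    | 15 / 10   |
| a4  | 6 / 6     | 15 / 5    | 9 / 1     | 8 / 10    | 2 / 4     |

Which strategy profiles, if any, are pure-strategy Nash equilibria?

Check mutual best responses: a cell is a NE iff neither player can gain by unilaterally deviating.
Firm 1's best responses — vs b1: a2 (payoff 12); vs b2: a4 (payoff 15); vs b3: a4 (payoff 9); vs b4: a1 (payoff 14); vs b5: a3 (payoff 15).
Firm 2's best responses — vs a1: b3 (payoff 14); vs a2: b3 (payoff 12); vs a3: b3 (payoff 11); vs a4: b4 (payoff 10).
No cell has both players best-responding. For instance, Firm 1's best reply to b2 is a4, but against a4 Firm 2 prefers b4 over b2.

None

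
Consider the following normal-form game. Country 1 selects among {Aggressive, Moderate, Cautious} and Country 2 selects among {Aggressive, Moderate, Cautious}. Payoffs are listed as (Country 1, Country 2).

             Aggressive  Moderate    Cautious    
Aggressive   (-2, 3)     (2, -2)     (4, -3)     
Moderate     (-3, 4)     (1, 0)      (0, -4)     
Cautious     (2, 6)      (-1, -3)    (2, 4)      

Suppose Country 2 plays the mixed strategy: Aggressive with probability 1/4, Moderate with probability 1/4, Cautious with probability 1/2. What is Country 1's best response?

Aggressive

Country 1's best reply maximizes expected payoff against the mix.
Aggressive: (1/4)·(-2) + (1/4)·2 + (1/2)·4 = 2
Moderate: (1/4)·(-3) + (1/4)·1 + (1/2)·0 = -1/2
Cautious: (1/4)·2 + (1/4)·(-1) + (1/2)·2 = 5/4
Highest expected payoff is 2, from Aggressive.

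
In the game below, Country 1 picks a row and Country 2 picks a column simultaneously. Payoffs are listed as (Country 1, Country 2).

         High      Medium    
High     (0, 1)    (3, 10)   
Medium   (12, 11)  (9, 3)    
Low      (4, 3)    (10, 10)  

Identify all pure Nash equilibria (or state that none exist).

(Medium, High) and (Low, Medium)

Find each player's best response to every opponent strategy; NE are the intersections.
Country 1's best responses — vs High: Medium (payoff 12); vs Medium: Low (payoff 10).
Country 2's best responses — vs High: Medium (payoff 10); vs Medium: High (payoff 11); vs Low: Medium (payoff 10).
Mutual best responses occur at (Medium, High) and (Low, Medium); at each, neither player gains by switching.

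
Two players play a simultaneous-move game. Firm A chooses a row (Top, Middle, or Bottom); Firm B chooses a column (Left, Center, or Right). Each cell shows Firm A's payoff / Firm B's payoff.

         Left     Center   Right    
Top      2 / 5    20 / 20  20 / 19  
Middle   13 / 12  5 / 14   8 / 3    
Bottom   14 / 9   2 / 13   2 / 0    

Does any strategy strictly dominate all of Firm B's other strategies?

Check whether one of Firm B's strategies beats all alternatives regardless of what the opponent does.
Center strictly dominates: vs Top: 20 > each of {5, 19}; vs Middle: 14 > each of {12, 3}; vs Bottom: 13 > each of {9, 0}.

Center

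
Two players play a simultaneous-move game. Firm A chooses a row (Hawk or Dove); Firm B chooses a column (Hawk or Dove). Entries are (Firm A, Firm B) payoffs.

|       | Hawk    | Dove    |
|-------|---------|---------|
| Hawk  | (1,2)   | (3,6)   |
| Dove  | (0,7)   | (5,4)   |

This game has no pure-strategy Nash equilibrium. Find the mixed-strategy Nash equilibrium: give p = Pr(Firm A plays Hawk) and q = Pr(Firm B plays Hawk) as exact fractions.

p = 3/7, q = 2/3

Each player's mixing probability is pinned down by making the *other* player indifferent.
Firm B indifferent between Hawk and Dove: p·2 + (1−p)·7 = p·6 + (1−p)·4 ⟹ 7 + (-5)p = 4 + 2p ⟹ p = 3/7.
Firm A indifferent between Hawk and Dove: q·1 + (1−q)·3 = q·0 + (1−q)·5 ⟹ 3 + (-2)q = 5 + (-5)q ⟹ q = 2/3.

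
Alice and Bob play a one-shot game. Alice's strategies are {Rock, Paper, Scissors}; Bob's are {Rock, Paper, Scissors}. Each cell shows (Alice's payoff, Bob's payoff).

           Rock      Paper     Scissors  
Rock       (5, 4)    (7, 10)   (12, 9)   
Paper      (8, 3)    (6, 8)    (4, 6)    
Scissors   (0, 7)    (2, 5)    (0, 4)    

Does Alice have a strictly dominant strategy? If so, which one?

A strategy is strictly dominant if it gives Alice a strictly higher payoff than every other strategy, against every choice by the opponent.
Rock is not dominant: against Rock, Paper gives 8 > 5.
Paper is not dominant: against Paper, Rock gives 7 > 6.
Scissors is not dominant: against Rock, Rock gives 5 > 0.
No single strategy is best against every opponent action.

No strictly dominant strategy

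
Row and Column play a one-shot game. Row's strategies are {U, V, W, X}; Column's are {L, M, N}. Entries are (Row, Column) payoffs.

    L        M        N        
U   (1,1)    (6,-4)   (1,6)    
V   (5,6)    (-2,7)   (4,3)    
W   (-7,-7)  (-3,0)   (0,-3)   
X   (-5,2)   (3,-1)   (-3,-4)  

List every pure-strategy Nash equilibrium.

Check mutual best responses: a cell is a NE iff neither player can gain by unilaterally deviating.
Row's best responses — vs L: V (payoff 5); vs M: U (payoff 6); vs N: V (payoff 4).
Column's best responses — vs U: N (payoff 6); vs V: M (payoff 7); vs W: M (payoff 0); vs X: L (payoff 2).
No cell has both players best-responding. For instance, Row's best reply to M is U, but against U Column prefers N over M.

None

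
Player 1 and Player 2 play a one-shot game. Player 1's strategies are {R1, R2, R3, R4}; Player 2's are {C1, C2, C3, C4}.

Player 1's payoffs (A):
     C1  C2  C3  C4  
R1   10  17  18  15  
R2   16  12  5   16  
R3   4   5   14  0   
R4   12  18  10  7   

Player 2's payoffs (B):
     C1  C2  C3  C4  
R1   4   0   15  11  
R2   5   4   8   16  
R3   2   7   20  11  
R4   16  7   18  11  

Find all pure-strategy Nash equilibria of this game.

Check mutual best responses: a cell is a NE iff neither player can gain by unilaterally deviating.
Player 1's best responses — vs C1: R2 (payoff 16); vs C2: R4 (payoff 18); vs C3: R1 (payoff 18); vs C4: R2 (payoff 16).
Player 2's best responses — vs R1: C3 (payoff 15); vs R2: C4 (payoff 16); vs R3: C3 (payoff 20); vs R4: C3 (payoff 18).
Mutual best responses occur at (R1, C3) and (R2, C4); at each, neither player gains by switching.

(R1, C3) and (R2, C4)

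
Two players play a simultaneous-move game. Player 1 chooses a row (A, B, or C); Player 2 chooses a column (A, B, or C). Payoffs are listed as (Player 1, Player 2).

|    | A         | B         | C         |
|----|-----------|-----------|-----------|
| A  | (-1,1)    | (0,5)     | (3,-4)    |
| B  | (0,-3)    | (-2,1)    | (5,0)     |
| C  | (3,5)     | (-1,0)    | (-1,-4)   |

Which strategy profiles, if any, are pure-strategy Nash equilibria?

Find each player's best response to every opponent strategy; NE are the intersections.
Player 1's best responses — vs A: C (payoff 3); vs B: A (payoff 0); vs C: B (payoff 5).
Player 2's best responses — vs A: B (payoff 5); vs B: B (payoff 1); vs C: A (payoff 5).
Mutual best responses occur at (A, B) and (C, A); at each, neither player gains by switching.

(A, B) and (C, A)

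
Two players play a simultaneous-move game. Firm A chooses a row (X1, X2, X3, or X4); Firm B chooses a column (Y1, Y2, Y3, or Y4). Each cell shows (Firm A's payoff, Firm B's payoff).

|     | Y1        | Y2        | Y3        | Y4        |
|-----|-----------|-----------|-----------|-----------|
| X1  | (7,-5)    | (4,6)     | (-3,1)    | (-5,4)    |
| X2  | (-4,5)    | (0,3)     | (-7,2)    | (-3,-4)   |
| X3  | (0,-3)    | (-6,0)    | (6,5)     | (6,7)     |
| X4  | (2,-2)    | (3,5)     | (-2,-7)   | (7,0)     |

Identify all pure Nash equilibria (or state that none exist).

A profile is a Nash equilibrium when each player is best-responding to the other.
Firm A's best responses — vs Y1: X1 (payoff 7); vs Y2: X1 (payoff 4); vs Y3: X3 (payoff 6); vs Y4: X4 (payoff 7).
Firm B's best responses — vs X1: Y2 (payoff 6); vs X2: Y1 (payoff 5); vs X3: Y4 (payoff 7); vs X4: Y2 (payoff 5).
The only mutual best response is (X1, Y2); neither player gains by switching there.

(X1, Y2)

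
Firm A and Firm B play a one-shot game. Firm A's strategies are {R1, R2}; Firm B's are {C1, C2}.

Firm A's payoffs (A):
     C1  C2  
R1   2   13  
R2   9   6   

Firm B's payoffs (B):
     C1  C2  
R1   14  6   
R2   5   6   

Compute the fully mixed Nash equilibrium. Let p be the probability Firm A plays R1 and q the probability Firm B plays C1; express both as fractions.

Each player's mixing probability is pinned down by making the *other* player indifferent.
Firm B indifferent between C1 and C2: p·14 + (1−p)·5 = p·6 + (1−p)·6 ⟹ 5 + 9p = 6 + 0p ⟹ p = 1/9.
Firm A indifferent between R1 and R2: q·2 + (1−q)·13 = q·9 + (1−q)·6 ⟹ 13 + (-11)q = 6 + 3q ⟹ q = 1/2.

p = 1/9, q = 1/2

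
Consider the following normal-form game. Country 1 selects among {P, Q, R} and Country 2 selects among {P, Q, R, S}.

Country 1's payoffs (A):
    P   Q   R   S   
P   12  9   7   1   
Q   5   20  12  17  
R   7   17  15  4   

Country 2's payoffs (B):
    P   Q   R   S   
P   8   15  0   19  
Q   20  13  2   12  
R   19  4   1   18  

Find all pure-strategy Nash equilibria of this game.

There is no pure-strategy Nash equilibrium

A profile is a Nash equilibrium when each player is best-responding to the other.
Country 1's best responses — vs P: P (payoff 12); vs Q: Q (payoff 20); vs R: R (payoff 15); vs S: Q (payoff 17).
Country 2's best responses — vs P: S (payoff 19); vs Q: P (payoff 20); vs R: P (payoff 19).
No cell has both players best-responding. For instance, Country 1's best reply to R is R, but against R Country 2 prefers P over R.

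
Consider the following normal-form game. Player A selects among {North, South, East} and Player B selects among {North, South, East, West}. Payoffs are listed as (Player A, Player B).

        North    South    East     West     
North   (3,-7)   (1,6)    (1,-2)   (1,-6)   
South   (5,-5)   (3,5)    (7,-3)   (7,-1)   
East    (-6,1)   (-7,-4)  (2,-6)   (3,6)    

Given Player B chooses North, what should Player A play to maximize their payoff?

South

With Player B fixed at North, Player A's payoffs are: North → 3, South → 5, East → -6.
The maximum is 5, achieved by South.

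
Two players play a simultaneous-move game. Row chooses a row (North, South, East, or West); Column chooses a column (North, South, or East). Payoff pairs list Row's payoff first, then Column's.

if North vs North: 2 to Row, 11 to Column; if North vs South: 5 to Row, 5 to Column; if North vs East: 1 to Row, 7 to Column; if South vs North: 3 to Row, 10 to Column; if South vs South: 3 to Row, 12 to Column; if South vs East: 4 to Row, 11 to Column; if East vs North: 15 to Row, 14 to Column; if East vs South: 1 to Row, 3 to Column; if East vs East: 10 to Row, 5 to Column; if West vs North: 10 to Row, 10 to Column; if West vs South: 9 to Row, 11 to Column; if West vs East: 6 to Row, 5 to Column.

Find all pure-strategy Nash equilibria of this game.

(East, North) and (West, South)

Find each player's best response to every opponent strategy; NE are the intersections.
Row's best responses — vs North: East (payoff 15); vs South: West (payoff 9); vs East: East (payoff 10).
Column's best responses — vs North: North (payoff 11); vs South: South (payoff 12); vs East: North (payoff 14); vs West: South (payoff 11).
Mutual best responses occur at (East, North) and (West, South); at each, neither player gains by switching.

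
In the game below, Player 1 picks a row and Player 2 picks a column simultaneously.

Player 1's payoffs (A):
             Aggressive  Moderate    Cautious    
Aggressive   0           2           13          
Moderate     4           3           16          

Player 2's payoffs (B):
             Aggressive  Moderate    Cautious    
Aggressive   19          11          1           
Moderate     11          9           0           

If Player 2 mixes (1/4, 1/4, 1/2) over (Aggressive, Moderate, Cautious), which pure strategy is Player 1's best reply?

Moderate

Player 1's best reply maximizes expected payoff against the mix.
Aggressive: (1/4)·0 + (1/4)·2 + (1/2)·13 = 7
Moderate: (1/4)·4 + (1/4)·3 + (1/2)·16 = 39/4
Highest expected payoff is 39/4, from Moderate.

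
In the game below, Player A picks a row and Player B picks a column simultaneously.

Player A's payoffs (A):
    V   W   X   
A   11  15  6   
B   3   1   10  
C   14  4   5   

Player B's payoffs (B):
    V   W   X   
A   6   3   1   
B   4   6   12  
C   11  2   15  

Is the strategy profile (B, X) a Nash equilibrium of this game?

Yes

Holding Player B at X: Player A gets 10 from B, versus 6 from A, 5 from C. No profitable deviation for Player A.
Holding Player A at B: Player B gets 12 from X, versus 4 from V, 6 from W. No profitable deviation for Player B either.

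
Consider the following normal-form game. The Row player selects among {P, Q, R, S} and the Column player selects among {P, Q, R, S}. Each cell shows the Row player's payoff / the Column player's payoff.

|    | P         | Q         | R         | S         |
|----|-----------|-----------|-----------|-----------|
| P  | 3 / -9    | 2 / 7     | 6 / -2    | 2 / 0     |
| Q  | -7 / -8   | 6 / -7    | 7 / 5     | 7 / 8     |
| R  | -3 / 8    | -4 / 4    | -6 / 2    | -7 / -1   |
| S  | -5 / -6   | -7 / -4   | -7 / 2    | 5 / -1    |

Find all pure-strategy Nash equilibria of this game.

(Q, S)

Check mutual best responses: a cell is a NE iff neither player can gain by unilaterally deviating.
The Row player's best responses — vs P: P (payoff 3); vs Q: Q (payoff 6); vs R: Q (payoff 7); vs S: Q (payoff 7).
The Column player's best responses — vs P: Q (payoff 7); vs Q: S (payoff 8); vs R: P (payoff 8); vs S: R (payoff 2).
The only mutual best response is (Q, S); neither player gains by switching there.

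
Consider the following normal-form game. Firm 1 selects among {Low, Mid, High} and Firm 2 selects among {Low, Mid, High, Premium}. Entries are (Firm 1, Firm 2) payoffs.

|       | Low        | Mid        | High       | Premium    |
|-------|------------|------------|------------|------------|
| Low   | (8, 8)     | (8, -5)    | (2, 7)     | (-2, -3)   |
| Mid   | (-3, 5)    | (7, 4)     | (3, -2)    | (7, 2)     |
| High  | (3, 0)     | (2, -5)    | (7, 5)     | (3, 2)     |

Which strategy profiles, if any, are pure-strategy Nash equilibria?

(Low, Low) and (High, High)

Find each player's best response to every opponent strategy; NE are the intersections.
Firm 1's best responses — vs Low: Low (payoff 8); vs Mid: Low (payoff 8); vs High: High (payoff 7); vs Premium: Mid (payoff 7).
Firm 2's best responses — vs Low: Low (payoff 8); vs Mid: Low (payoff 5); vs High: High (payoff 5).
Mutual best responses occur at (Low, Low) and (High, High); at each, neither player gains by switching.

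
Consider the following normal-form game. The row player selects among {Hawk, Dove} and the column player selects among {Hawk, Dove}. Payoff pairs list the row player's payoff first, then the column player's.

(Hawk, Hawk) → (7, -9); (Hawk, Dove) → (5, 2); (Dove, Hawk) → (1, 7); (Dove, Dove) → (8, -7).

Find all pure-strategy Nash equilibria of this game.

A profile is a Nash equilibrium when each player is best-responding to the other.
The row player's best responses — vs Hawk: Hawk (payoff 7); vs Dove: Dove (payoff 8).
The column player's best responses — vs Hawk: Dove (payoff 2); vs Dove: Hawk (payoff 7).
No cell has both players best-responding. For instance, the row player's best reply to Hawk is Hawk, but against Hawk the column player prefers Dove over Hawk.

None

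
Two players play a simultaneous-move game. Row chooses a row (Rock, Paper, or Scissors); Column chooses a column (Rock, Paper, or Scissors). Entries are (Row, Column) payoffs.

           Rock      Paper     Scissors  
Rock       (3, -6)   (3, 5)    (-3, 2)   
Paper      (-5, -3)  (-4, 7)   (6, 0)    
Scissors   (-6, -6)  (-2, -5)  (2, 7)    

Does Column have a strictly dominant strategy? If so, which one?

No strictly dominant strategy

A strategy is strictly dominant if it gives Column a strictly higher payoff than every other strategy, against every choice by the opponent.
Rock is not dominant: against Rock, Paper gives 5 > -6.
Paper is not dominant: against Scissors, Scissors gives 7 > -5.
Scissors is not dominant: against Rock, Paper gives 5 > 2.
No single strategy is best against every opponent action.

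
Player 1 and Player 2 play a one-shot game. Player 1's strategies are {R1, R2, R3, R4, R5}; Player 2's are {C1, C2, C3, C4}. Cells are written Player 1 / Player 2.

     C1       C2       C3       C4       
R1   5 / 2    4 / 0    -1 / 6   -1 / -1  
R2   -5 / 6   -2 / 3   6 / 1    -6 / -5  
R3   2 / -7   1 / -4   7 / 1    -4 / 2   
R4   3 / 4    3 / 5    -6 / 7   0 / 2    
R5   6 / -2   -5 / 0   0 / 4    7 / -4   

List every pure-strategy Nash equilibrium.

A profile is a Nash equilibrium when each player is best-responding to the other.
Player 1's best responses — vs C1: R5 (payoff 6); vs C2: R1 (payoff 4); vs C3: R3 (payoff 7); vs C4: R5 (payoff 7).
Player 2's best responses — vs R1: C3 (payoff 6); vs R2: C1 (payoff 6); vs R3: C4 (payoff 2); vs R4: C3 (payoff 7); vs R5: C3 (payoff 4).
No cell has both players best-responding. For instance, Player 1's best reply to C1 is R5, but against R5 Player 2 prefers C3 over C1.

No pure-strategy Nash equilibrium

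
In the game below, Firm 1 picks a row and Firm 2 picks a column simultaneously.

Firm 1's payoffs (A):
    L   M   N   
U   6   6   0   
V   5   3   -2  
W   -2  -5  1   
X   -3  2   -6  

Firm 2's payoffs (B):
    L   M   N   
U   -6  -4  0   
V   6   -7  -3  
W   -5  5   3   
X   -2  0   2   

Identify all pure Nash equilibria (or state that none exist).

Find each player's best response to every opponent strategy; NE are the intersections.
Firm 1's best responses — vs L: U (payoff 6); vs M: U (payoff 6); vs N: W (payoff 1).
Firm 2's best responses — vs U: N (payoff 0); vs V: L (payoff 6); vs W: M (payoff 5); vs X: N (payoff 2).
No cell has both players best-responding. For instance, Firm 1's best reply to N is W, but against W Firm 2 prefers M over N.

No pure-strategy Nash equilibrium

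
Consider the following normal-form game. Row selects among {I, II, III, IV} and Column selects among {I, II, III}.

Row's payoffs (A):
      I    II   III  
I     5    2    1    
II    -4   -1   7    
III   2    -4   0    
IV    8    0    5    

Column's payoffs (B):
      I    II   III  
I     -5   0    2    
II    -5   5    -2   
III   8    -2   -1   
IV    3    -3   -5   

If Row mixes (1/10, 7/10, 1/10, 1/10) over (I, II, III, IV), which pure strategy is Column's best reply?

Compute Column's expected payoff from each pure strategy against the given mix.
I: (1/10)·(-5) + (7/10)·(-5) + (1/10)·8 + (1/10)·3 = -29/10
II: (1/10)·0 + (7/10)·5 + (1/10)·(-2) + (1/10)·(-3) = 3
III: (1/10)·2 + (7/10)·(-2) + (1/10)·(-1) + (1/10)·(-5) = -9/5
Highest expected payoff is 3, from II.

II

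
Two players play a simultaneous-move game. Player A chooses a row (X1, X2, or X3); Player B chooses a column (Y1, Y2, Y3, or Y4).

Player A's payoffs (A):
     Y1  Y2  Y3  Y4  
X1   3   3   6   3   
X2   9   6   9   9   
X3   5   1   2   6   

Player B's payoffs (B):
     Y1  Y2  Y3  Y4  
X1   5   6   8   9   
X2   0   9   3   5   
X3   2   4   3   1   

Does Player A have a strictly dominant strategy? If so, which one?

Check whether one of Player A's strategies beats all alternatives regardless of what the opponent does.
X2 strictly dominates: vs Y1: 9 > each of {3, 5}; vs Y2: 6 > each of {3, 1}; vs Y3: 9 > each of {6, 2}; vs Y4: 9 > each of {3, 6}.

X2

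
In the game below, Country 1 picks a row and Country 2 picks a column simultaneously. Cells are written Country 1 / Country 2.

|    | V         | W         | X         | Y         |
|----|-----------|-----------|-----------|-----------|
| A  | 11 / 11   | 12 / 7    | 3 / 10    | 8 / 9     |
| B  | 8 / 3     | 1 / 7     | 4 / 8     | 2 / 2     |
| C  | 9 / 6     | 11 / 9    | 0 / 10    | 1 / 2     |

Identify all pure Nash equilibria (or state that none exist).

Find each player's best response to every opponent strategy; NE are the intersections.
Country 1's best responses — vs V: A (payoff 11); vs W: A (payoff 12); vs X: B (payoff 4); vs Y: A (payoff 8).
Country 2's best responses — vs A: V (payoff 11); vs B: X (payoff 8); vs C: X (payoff 10).
Mutual best responses occur at (A, V) and (B, X); at each, neither player gains by switching.

(A, V) and (B, X)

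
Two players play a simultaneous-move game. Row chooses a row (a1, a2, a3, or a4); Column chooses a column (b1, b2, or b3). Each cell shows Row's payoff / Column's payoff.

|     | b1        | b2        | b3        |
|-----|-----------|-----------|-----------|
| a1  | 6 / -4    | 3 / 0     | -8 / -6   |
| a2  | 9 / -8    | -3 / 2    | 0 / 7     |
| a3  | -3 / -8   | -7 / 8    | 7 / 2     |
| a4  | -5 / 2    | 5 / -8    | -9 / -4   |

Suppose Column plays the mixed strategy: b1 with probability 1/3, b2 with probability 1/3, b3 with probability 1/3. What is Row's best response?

a2

Compute Row's expected payoff from each pure strategy against the given mix.
a1: (1/3)·6 + (1/3)·3 + (1/3)·(-8) = 1/3
a2: (1/3)·9 + (1/3)·(-3) + (1/3)·0 = 2
a3: (1/3)·(-3) + (1/3)·(-7) + (1/3)·7 = -1
a4: (1/3)·(-5) + (1/3)·5 + (1/3)·(-9) = -3
Highest expected payoff is 2, from a2.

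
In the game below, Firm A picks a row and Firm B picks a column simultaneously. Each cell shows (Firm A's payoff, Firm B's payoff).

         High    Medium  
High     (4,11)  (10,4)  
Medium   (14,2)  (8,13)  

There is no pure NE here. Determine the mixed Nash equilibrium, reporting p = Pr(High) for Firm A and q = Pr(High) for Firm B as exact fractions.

p = 11/18, q = 1/6

In a mixed NE each player is indifferent between their pure strategies, so the opponent's mix sets the indifference.
Firm B indifferent between High and Medium: p·11 + (1−p)·2 = p·4 + (1−p)·13 ⟹ 2 + 9p = 13 + (-9)p ⟹ p = 11/18.
Firm A indifferent between High and Medium: q·4 + (1−q)·10 = q·14 + (1−q)·8 ⟹ 10 + (-6)q = 8 + 6q ⟹ q = 1/6.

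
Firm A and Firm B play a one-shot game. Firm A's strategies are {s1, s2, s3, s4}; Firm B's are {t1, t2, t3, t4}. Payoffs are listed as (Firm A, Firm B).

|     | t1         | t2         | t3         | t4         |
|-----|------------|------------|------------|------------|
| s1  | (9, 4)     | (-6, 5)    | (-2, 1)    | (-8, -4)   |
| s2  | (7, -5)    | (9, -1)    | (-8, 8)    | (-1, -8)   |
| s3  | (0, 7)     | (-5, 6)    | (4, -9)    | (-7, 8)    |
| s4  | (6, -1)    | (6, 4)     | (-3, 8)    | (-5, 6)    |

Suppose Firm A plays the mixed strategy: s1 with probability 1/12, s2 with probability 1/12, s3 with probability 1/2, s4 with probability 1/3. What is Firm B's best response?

t4

Firm B's best reply maximizes expected payoff against the mix.
t1: (1/12)·4 + (1/12)·(-5) + (1/2)·7 + (1/3)·(-1) = 37/12
t2: (1/12)·5 + (1/12)·(-1) + (1/2)·6 + (1/3)·4 = 14/3
t3: (1/12)·1 + (1/12)·8 + (1/2)·(-9) + (1/3)·8 = -13/12
t4: (1/12)·(-4) + (1/12)·(-8) + (1/2)·8 + (1/3)·6 = 5
Highest expected payoff is 5, from t4.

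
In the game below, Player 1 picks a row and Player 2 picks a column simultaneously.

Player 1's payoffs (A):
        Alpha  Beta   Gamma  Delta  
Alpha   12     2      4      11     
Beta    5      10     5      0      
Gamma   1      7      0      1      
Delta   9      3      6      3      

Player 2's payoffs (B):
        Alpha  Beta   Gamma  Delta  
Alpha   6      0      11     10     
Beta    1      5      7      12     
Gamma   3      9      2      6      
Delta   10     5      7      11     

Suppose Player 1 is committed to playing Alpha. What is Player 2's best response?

Gamma

With Player 1 fixed at Alpha, Player 2's payoffs are: Alpha → 6, Beta → 0, Gamma → 11, Delta → 10.
The maximum is 11, achieved by Gamma.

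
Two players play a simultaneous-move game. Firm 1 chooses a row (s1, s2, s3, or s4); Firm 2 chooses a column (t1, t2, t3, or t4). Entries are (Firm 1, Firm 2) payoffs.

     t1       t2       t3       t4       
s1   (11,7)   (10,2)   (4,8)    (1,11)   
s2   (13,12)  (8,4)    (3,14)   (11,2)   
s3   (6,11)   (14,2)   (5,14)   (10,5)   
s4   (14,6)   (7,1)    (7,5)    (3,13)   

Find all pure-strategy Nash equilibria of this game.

Find each player's best response to every opponent strategy; NE are the intersections.
Firm 1's best responses — vs t1: s4 (payoff 14); vs t2: s3 (payoff 14); vs t3: s4 (payoff 7); vs t4: s2 (payoff 11).
Firm 2's best responses — vs s1: t4 (payoff 11); vs s2: t3 (payoff 14); vs s3: t3 (payoff 14); vs s4: t4 (payoff 13).
No cell has both players best-responding. For instance, Firm 1's best reply to t2 is s3, but against s3 Firm 2 prefers t3 over t2.

There is no pure-strategy Nash equilibrium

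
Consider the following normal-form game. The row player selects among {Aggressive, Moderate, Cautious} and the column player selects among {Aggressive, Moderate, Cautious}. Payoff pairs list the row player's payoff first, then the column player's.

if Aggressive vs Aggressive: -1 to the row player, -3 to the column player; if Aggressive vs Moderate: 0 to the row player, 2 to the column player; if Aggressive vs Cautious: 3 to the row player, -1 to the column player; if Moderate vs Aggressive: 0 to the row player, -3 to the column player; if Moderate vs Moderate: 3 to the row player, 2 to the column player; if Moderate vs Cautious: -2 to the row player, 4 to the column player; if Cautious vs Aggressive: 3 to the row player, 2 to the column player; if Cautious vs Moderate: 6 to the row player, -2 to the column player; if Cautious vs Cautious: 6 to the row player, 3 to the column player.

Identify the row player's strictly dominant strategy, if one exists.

Check whether one of the row player's strategies beats all alternatives regardless of what the opponent does.
Cautious strictly dominates: vs Aggressive: 3 > each of {-1, 0}; vs Moderate: 6 > each of {0, 3}; vs Cautious: 6 > each of {3, -2}.

Cautious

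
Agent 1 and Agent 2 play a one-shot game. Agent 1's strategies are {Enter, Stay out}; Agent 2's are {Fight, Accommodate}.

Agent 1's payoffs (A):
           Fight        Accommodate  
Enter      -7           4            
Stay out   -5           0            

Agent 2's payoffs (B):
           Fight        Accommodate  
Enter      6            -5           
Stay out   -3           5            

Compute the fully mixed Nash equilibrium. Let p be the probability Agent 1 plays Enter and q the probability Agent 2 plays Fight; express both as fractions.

In a mixed NE each player is indifferent between their pure strategies, so the opponent's mix sets the indifference.
Agent 2 indifferent between Fight and Accommodate: p·6 + (1−p)·(-3) = p·(-5) + (1−p)·5 ⟹ (-3) + 9p = 5 + (-10)p ⟹ p = 8/19.
Agent 1 indifferent between Enter and Stay out: q·(-7) + (1−q)·4 = q·(-5) + (1−q)·0 ⟹ 4 + (-11)q = 0 + (-5)q ⟹ q = 2/3.

p = 8/19, q = 2/3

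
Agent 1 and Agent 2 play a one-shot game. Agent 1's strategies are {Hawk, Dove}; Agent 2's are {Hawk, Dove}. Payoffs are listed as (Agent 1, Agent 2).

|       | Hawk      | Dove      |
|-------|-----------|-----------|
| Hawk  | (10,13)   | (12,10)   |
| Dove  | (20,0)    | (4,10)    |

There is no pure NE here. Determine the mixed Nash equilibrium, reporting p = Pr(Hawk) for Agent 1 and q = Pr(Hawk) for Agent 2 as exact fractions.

p = 10/13, q = 4/9

Each player's mixing probability is pinned down by making the *other* player indifferent.
Agent 2 indifferent between Hawk and Dove: p·13 + (1−p)·0 = p·10 + (1−p)·10 ⟹ 0 + 13p = 10 + 0p ⟹ p = 10/13.
Agent 1 indifferent between Hawk and Dove: q·10 + (1−q)·12 = q·20 + (1−q)·4 ⟹ 12 + (-2)q = 4 + 16q ⟹ q = 4/9.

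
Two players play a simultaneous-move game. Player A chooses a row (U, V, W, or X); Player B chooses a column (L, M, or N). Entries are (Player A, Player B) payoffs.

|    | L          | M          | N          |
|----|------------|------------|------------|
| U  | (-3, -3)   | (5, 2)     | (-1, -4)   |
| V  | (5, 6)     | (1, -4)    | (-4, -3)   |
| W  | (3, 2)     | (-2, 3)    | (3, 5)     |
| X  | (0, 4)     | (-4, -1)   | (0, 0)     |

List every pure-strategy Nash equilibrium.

A profile is a Nash equilibrium when each player is best-responding to the other.
Player A's best responses — vs L: V (payoff 5); vs M: U (payoff 5); vs N: W (payoff 3).
Player B's best responses — vs U: M (payoff 2); vs V: L (payoff 6); vs W: N (payoff 5); vs X: L (payoff 4).
Mutual best responses occur at (U, M), (V, L), and (W, N); at each, neither player gains by switching.

(U, M), (V, L), and (W, N)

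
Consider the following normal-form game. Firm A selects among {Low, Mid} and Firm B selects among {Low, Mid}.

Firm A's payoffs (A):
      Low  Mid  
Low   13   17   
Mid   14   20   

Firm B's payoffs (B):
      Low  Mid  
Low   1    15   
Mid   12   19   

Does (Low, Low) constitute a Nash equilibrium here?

No

Holding Firm B at Low: Firm A gets 13 from Low but could get 14 by switching to Mid. Firm A has a profitable deviation.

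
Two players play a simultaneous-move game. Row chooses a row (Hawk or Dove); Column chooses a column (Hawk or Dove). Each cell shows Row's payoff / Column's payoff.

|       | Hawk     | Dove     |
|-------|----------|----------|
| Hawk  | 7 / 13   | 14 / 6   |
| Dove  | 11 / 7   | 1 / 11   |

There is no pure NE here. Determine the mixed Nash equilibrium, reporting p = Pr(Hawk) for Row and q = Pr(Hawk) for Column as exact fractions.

p = 4/11, q = 13/17

Each player's mixing probability is pinned down by making the *other* player indifferent.
Column indifferent between Hawk and Dove: p·13 + (1−p)·7 = p·6 + (1−p)·11 ⟹ 7 + 6p = 11 + (-5)p ⟹ p = 4/11.
Row indifferent between Hawk and Dove: q·7 + (1−q)·14 = q·11 + (1−q)·1 ⟹ 14 + (-7)q = 1 + 10q ⟹ q = 13/17.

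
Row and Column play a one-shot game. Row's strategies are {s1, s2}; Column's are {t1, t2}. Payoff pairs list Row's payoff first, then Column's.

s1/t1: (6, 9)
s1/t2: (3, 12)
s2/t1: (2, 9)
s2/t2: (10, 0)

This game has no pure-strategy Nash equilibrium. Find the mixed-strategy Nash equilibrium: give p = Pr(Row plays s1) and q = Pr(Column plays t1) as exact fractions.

p = 3/4, q = 7/11

In a mixed NE each player is indifferent between their pure strategies, so the opponent's mix sets the indifference.
Column indifferent between t1 and t2: p·9 + (1−p)·9 = p·12 + (1−p)·0 ⟹ 9 + 0p = 0 + 12p ⟹ p = 3/4.
Row indifferent between s1 and s2: q·6 + (1−q)·3 = q·2 + (1−q)·10 ⟹ 3 + 3q = 10 + (-8)q ⟹ q = 7/11.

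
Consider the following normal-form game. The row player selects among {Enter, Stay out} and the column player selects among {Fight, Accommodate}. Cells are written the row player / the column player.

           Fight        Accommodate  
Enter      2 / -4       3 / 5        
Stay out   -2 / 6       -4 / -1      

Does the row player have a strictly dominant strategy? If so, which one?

Enter

Check whether one of the row player's strategies beats all alternatives regardless of what the opponent does.
Enter strictly dominates: vs Fight: 2 > -2; vs Accommodate: 3 > -4.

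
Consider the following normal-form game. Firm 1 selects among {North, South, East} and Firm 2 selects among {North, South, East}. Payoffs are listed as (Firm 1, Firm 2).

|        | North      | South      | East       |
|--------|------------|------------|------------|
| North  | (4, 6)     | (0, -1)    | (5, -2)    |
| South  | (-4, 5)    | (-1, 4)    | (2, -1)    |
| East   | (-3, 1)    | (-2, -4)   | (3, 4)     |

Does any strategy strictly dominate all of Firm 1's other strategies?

A strategy is strictly dominant if it gives Firm 1 a strictly higher payoff than every other strategy, against every choice by the opponent.
North strictly dominates: vs North: 4 > each of {-4, -3}; vs South: 0 > each of {-1, -2}; vs East: 5 > each of {2, 3}.

North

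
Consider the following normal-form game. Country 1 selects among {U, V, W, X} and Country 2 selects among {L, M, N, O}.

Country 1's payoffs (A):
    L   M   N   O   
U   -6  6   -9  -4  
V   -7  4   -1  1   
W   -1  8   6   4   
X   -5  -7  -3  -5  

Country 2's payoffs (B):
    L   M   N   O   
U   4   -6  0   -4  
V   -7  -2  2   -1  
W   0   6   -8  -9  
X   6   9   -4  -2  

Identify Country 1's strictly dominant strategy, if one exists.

W

A strategy is strictly dominant if it gives Country 1 a strictly higher payoff than every other strategy, against every choice by the opponent.
W strictly dominates: vs L: -1 > each of {-6, -7, -5}; vs M: 8 > each of {6, 4, -7}; vs N: 6 > each of {-9, -1, -3}; vs O: 4 > each of {-4, 1, -5}.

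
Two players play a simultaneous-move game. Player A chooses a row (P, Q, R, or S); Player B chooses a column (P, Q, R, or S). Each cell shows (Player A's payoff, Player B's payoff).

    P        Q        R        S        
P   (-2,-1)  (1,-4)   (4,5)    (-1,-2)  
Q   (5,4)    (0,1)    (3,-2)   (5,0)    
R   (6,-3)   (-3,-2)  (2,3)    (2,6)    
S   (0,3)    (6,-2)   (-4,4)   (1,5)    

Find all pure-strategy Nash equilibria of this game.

(P, R)

Check mutual best responses: a cell is a NE iff neither player can gain by unilaterally deviating.
Player A's best responses — vs P: R (payoff 6); vs Q: S (payoff 6); vs R: P (payoff 4); vs S: Q (payoff 5).
Player B's best responses — vs P: R (payoff 5); vs Q: P (payoff 4); vs R: S (payoff 6); vs S: S (payoff 5).
The only mutual best response is (P, R); neither player gains by switching there.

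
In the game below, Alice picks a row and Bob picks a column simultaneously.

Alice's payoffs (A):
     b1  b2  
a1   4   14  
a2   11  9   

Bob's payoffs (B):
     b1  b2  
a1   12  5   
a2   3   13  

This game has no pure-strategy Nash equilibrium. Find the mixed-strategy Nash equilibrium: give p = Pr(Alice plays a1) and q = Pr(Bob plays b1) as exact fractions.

Each player's mixing probability is pinned down by making the *other* player indifferent.
Bob indifferent between b1 and b2: p·12 + (1−p)·3 = p·5 + (1−p)·13 ⟹ 3 + 9p = 13 + (-8)p ⟹ p = 10/17.
Alice indifferent between a1 and a2: q·4 + (1−q)·14 = q·11 + (1−q)·9 ⟹ 14 + (-10)q = 9 + 2q ⟹ q = 5/12.

p = 10/17, q = 5/12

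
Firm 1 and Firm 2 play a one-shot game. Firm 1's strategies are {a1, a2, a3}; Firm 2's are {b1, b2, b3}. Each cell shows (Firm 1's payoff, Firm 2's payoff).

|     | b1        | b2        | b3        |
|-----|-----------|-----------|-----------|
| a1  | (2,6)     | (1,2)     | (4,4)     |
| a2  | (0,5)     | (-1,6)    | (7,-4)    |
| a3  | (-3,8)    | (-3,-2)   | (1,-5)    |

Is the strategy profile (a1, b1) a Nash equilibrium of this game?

Yes

Holding Firm 2 at b1: Firm 1 gets 2 from a1, versus 0 from a2, -3 from a3. No profitable deviation for Firm 1.
Holding Firm 1 at a1: Firm 2 gets 6 from b1, versus 2 from b2, 4 from b3. No profitable deviation for Firm 2 either.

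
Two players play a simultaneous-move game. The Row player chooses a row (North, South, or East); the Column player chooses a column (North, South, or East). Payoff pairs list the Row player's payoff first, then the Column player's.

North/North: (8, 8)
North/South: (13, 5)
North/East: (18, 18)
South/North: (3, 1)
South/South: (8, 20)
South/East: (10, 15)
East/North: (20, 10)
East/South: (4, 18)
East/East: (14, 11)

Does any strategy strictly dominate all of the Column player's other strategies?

Check whether one of the Column player's strategies beats all alternatives regardless of what the opponent does.
North is not dominant: against North, East gives 18 > 8.
South is not dominant: against North, North gives 8 > 5.
East is not dominant: against South, South gives 20 > 15.
No single strategy is best against every opponent action.

No strictly dominant strategy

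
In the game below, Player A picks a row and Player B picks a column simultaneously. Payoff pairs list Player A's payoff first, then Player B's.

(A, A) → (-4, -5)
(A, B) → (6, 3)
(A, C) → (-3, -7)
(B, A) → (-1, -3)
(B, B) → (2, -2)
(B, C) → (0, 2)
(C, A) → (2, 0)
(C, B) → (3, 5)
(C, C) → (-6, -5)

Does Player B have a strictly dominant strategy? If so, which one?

No strictly dominant strategy

Check whether one of Player B's strategies beats all alternatives regardless of what the opponent does.
A is not dominant: against A, B gives 3 > -5.
B is not dominant: against B, C gives 2 > -2.
C is not dominant: against A, A gives -5 > -7.
No single strategy is best against every opponent action.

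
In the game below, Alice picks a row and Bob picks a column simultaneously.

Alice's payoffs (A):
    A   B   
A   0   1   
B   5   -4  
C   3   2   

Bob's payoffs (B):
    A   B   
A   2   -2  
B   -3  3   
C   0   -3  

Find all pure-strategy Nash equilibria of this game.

There is no pure-strategy Nash equilibrium

Check mutual best responses: a cell is a NE iff neither player can gain by unilaterally deviating.
Alice's best responses — vs A: B (payoff 5); vs B: C (payoff 2).
Bob's best responses — vs A: A (payoff 2); vs B: B (payoff 3); vs C: A (payoff 0).
No cell has both players best-responding. For instance, Alice's best reply to A is B, but against B Bob prefers B over A.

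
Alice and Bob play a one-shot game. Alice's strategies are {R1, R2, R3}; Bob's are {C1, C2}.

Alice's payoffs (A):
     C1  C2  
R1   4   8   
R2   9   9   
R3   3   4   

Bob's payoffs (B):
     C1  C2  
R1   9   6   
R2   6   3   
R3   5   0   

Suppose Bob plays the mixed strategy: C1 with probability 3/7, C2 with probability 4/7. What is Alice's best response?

Alice's best reply maximizes expected payoff against the mix.
R1: (3/7)·4 + (4/7)·8 = 44/7
R2: (3/7)·9 + (4/7)·9 = 9
R3: (3/7)·3 + (4/7)·4 = 25/7
Highest expected payoff is 9, from R2.

R2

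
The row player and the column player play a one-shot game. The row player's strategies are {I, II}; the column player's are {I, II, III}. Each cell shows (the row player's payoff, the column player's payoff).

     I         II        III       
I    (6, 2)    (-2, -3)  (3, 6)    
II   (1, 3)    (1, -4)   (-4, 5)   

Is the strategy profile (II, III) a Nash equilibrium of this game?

Holding the column player at III: the row player gets -4 from II but could get 3 by switching to I. The row player has a profitable deviation.

No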